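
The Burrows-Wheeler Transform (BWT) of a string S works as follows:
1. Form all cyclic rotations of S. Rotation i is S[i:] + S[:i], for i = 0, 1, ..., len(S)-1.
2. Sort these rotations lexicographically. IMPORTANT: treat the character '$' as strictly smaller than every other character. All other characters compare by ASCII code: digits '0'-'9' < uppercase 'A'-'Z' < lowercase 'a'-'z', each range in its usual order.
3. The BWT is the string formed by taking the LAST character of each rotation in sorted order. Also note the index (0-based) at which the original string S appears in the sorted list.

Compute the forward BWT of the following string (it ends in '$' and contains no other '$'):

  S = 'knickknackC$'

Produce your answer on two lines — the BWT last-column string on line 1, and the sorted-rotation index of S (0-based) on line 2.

All 12 rotations (rotation i = S[i:]+S[:i]):
  rot[0] = knickknackC$
  rot[1] = nickknackC$k
  rot[2] = ickknackC$kn
  rot[3] = ckknackC$kni
  rot[4] = kknackC$knic
  rot[5] = knackC$knick
  rot[6] = nackC$knickk
  rot[7] = ackC$knickkn
  rot[8] = ckC$knickkna
  rot[9] = kC$knickknac
  rot[10] = C$knickknack
  rot[11] = $knickknackC
Sorted (with $ < everything):
  sorted[0] = $knickknackC  (last char: 'C')
  sorted[1] = C$knickknack  (last char: 'k')
  sorted[2] = ackC$knickkn  (last char: 'n')
  sorted[3] = ckC$knickkna  (last char: 'a')
  sorted[4] = ckknackC$kni  (last char: 'i')
  sorted[5] = ickknackC$kn  (last char: 'n')
  sorted[6] = kC$knickknac  (last char: 'c')
  sorted[7] = kknackC$knic  (last char: 'c')
  sorted[8] = knackC$knick  (last char: 'k')
  sorted[9] = knickknackC$  (last char: '$')
  sorted[10] = nackC$knickk  (last char: 'k')
  sorted[11] = nickknackC$k  (last char: 'k')
Last column: Cknaincck$kk
Original string S is at sorted index 9

Answer: Cknaincck$kk
9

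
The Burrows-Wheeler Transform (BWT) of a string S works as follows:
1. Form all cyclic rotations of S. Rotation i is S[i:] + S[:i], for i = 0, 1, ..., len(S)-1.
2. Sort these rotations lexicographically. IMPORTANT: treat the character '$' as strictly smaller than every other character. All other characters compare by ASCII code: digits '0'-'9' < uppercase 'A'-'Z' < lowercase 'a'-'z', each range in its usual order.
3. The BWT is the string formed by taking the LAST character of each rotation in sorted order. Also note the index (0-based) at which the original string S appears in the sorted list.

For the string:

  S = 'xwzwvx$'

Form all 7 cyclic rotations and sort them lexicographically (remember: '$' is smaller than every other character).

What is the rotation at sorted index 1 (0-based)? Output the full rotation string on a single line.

All 7 rotations (rotation i = S[i:]+S[:i]):
  rot[0] = xwzwvx$
  rot[1] = wzwvx$x
  rot[2] = zwvx$xw
  rot[3] = wvx$xwz
  rot[4] = vx$xwzw
  rot[5] = x$xwzwv
  rot[6] = $xwzwvx
Sorted (with $ < everything):
  sorted[0] = $xwzwvx
  sorted[1] = vx$xwzw
  sorted[2] = wvx$xwz
  sorted[3] = wzwvx$x
  sorted[4] = x$xwzwv
  sorted[5] = xwzwvx$
  sorted[6] = zwvx$xw
sorted[1] = vx$xwzw

Answer: vx$xwzw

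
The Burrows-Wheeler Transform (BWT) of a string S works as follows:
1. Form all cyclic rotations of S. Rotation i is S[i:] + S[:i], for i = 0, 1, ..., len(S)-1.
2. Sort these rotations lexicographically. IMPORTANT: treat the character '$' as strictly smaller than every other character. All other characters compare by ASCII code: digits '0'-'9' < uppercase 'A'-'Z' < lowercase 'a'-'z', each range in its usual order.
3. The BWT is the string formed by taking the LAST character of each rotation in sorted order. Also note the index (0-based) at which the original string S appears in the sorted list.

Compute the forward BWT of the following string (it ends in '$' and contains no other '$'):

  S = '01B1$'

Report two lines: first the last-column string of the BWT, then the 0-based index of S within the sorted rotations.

Answer: 1$B01
1

Derivation:
All 5 rotations (rotation i = S[i:]+S[:i]):
  rot[0] = 01B1$
  rot[1] = 1B1$0
  rot[2] = B1$01
  rot[3] = 1$01B
  rot[4] = $01B1
Sorted (with $ < everything):
  sorted[0] = $01B1  (last char: '1')
  sorted[1] = 01B1$  (last char: '$')
  sorted[2] = 1$01B  (last char: 'B')
  sorted[3] = 1B1$0  (last char: '0')
  sorted[4] = B1$01  (last char: '1')
Last column: 1$B01
Original string S is at sorted index 1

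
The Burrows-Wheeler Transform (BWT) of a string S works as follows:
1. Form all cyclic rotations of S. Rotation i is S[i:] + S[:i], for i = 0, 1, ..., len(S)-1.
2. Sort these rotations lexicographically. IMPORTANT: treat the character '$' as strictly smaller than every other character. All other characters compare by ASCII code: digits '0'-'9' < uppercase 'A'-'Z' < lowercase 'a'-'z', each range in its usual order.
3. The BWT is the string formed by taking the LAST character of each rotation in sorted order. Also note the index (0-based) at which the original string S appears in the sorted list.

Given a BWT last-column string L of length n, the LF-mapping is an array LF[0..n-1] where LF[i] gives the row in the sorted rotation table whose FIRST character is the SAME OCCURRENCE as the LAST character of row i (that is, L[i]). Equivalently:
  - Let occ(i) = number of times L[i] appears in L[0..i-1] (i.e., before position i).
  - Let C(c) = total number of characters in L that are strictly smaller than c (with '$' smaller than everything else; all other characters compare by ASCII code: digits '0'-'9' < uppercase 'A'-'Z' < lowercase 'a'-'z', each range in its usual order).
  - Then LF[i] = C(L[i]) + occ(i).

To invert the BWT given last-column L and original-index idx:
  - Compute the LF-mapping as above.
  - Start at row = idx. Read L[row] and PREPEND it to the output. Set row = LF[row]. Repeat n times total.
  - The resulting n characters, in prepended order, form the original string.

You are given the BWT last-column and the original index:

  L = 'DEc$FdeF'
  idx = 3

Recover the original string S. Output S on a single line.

LF mapping: 1 2 5 0 3 6 7 4
Walk LF starting at row 3, prepending L[row]:
  step 1: row=3, L[3]='$', prepend. Next row=LF[3]=0
  step 2: row=0, L[0]='D', prepend. Next row=LF[0]=1
  step 3: row=1, L[1]='E', prepend. Next row=LF[1]=2
  step 4: row=2, L[2]='c', prepend. Next row=LF[2]=5
  step 5: row=5, L[5]='d', prepend. Next row=LF[5]=6
  step 6: row=6, L[6]='e', prepend. Next row=LF[6]=7
  step 7: row=7, L[7]='F', prepend. Next row=LF[7]=4
  step 8: row=4, L[4]='F', prepend. Next row=LF[4]=3
Reversed output: FFedcED$

Answer: FFedcED$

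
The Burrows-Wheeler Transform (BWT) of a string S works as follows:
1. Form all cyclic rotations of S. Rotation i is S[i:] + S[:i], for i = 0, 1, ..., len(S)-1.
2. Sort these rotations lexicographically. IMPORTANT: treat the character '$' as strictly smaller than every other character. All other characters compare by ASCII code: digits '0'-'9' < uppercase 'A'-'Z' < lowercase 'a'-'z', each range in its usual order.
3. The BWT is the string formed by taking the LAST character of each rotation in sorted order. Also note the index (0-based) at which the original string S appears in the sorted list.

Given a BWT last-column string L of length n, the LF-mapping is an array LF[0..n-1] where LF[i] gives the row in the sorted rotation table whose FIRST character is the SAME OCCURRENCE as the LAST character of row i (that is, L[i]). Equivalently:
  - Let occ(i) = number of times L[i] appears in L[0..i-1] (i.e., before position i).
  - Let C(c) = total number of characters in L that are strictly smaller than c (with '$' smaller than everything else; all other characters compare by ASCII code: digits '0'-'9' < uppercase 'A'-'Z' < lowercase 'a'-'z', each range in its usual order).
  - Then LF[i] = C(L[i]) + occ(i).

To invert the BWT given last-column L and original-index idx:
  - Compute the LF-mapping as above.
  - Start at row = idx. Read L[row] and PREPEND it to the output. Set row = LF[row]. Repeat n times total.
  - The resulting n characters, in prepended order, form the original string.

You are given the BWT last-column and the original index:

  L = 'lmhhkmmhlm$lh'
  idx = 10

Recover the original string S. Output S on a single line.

Answer: mkhmmhhhllml$

Derivation:
LF mapping: 6 9 1 2 5 10 11 3 7 12 0 8 4
Walk LF starting at row 10, prepending L[row]:
  step 1: row=10, L[10]='$', prepend. Next row=LF[10]=0
  step 2: row=0, L[0]='l', prepend. Next row=LF[0]=6
  step 3: row=6, L[6]='m', prepend. Next row=LF[6]=11
  step 4: row=11, L[11]='l', prepend. Next row=LF[11]=8
  step 5: row=8, L[8]='l', prepend. Next row=LF[8]=7
  step 6: row=7, L[7]='h', prepend. Next row=LF[7]=3
  step 7: row=3, L[3]='h', prepend. Next row=LF[3]=2
  step 8: row=2, L[2]='h', prepend. Next row=LF[2]=1
  step 9: row=1, L[1]='m', prepend. Next row=LF[1]=9
  step 10: row=9, L[9]='m', prepend. Next row=LF[9]=12
  step 11: row=12, L[12]='h', prepend. Next row=LF[12]=4
  step 12: row=4, L[4]='k', prepend. Next row=LF[4]=5
  step 13: row=5, L[5]='m', prepend. Next row=LF[5]=10
Reversed output: mkhmmhhhllml$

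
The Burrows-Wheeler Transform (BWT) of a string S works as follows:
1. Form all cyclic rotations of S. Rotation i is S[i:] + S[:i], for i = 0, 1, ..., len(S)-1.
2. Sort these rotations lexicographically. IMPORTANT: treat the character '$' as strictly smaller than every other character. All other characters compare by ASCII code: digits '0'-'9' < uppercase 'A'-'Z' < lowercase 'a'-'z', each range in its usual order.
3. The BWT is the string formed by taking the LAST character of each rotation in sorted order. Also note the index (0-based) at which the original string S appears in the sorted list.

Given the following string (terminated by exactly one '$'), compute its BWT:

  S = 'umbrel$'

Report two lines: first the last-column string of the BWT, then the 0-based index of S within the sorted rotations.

All 7 rotations (rotation i = S[i:]+S[:i]):
  rot[0] = umbrel$
  rot[1] = mbrel$u
  rot[2] = brel$um
  rot[3] = rel$umb
  rot[4] = el$umbr
  rot[5] = l$umbre
  rot[6] = $umbrel
Sorted (with $ < everything):
  sorted[0] = $umbrel  (last char: 'l')
  sorted[1] = brel$um  (last char: 'm')
  sorted[2] = el$umbr  (last char: 'r')
  sorted[3] = l$umbre  (last char: 'e')
  sorted[4] = mbrel$u  (last char: 'u')
  sorted[5] = rel$umb  (last char: 'b')
  sorted[6] = umbrel$  (last char: '$')
Last column: lmreub$
Original string S is at sorted index 6

Answer: lmreub$
6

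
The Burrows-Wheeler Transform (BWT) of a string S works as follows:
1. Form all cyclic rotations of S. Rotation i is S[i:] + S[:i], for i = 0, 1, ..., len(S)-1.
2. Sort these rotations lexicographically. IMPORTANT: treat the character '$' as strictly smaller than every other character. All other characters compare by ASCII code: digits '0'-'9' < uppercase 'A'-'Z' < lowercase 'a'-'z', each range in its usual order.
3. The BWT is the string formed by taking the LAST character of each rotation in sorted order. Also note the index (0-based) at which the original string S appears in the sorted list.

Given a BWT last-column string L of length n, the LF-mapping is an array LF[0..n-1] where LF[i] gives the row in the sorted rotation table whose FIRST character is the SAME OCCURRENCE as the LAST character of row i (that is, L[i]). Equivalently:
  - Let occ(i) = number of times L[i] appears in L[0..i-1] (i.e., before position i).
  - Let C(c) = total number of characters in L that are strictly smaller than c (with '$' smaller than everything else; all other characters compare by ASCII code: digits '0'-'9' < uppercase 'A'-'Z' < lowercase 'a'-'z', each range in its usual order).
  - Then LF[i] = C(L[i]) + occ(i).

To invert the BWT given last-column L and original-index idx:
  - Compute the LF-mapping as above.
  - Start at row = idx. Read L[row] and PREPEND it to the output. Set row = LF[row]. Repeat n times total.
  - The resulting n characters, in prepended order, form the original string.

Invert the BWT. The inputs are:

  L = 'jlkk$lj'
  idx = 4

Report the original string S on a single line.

LF mapping: 1 5 3 4 0 6 2
Walk LF starting at row 4, prepending L[row]:
  step 1: row=4, L[4]='$', prepend. Next row=LF[4]=0
  step 2: row=0, L[0]='j', prepend. Next row=LF[0]=1
  step 3: row=1, L[1]='l', prepend. Next row=LF[1]=5
  step 4: row=5, L[5]='l', prepend. Next row=LF[5]=6
  step 5: row=6, L[6]='j', prepend. Next row=LF[6]=2
  step 6: row=2, L[2]='k', prepend. Next row=LF[2]=3
  step 7: row=3, L[3]='k', prepend. Next row=LF[3]=4
Reversed output: kkjllj$

Answer: kkjllj$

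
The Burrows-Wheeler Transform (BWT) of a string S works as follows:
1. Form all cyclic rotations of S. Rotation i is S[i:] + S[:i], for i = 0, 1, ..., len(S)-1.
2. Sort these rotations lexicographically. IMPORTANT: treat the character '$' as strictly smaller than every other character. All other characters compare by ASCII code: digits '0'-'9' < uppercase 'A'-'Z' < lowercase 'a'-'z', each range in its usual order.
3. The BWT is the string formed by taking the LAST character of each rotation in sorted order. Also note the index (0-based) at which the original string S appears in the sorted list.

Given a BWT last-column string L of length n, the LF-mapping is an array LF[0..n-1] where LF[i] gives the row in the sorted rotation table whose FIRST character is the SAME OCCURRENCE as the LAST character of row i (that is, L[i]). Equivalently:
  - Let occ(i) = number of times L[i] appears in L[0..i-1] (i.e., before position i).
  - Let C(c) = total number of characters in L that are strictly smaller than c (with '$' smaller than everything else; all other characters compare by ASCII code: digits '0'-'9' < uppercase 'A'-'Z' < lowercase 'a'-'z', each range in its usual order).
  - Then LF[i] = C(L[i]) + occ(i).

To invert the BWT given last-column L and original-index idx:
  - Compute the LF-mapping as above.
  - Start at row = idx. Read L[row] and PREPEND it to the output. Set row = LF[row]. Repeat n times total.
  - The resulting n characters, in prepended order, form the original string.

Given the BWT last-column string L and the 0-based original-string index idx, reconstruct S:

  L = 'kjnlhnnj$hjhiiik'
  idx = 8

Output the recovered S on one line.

LF mapping: 10 7 13 12 1 14 15 8 0 2 9 3 4 5 6 11
Walk LF starting at row 8, prepending L[row]:
  step 1: row=8, L[8]='$', prepend. Next row=LF[8]=0
  step 2: row=0, L[0]='k', prepend. Next row=LF[0]=10
  step 3: row=10, L[10]='j', prepend. Next row=LF[10]=9
  step 4: row=9, L[9]='h', prepend. Next row=LF[9]=2
  step 5: row=2, L[2]='n', prepend. Next row=LF[2]=13
  step 6: row=13, L[13]='i', prepend. Next row=LF[13]=5
  step 7: row=5, L[5]='n', prepend. Next row=LF[5]=14
  step 8: row=14, L[14]='i', prepend. Next row=LF[14]=6
  step 9: row=6, L[6]='n', prepend. Next row=LF[6]=15
  step 10: row=15, L[15]='k', prepend. Next row=LF[15]=11
  step 11: row=11, L[11]='h', prepend. Next row=LF[11]=3
  step 12: row=3, L[3]='l', prepend. Next row=LF[3]=12
  step 13: row=12, L[12]='i', prepend. Next row=LF[12]=4
  step 14: row=4, L[4]='h', prepend. Next row=LF[4]=1
  step 15: row=1, L[1]='j', prepend. Next row=LF[1]=7
  step 16: row=7, L[7]='j', prepend. Next row=LF[7]=8
Reversed output: jjhilhknininhjk$

Answer: jjhilhknininhjk$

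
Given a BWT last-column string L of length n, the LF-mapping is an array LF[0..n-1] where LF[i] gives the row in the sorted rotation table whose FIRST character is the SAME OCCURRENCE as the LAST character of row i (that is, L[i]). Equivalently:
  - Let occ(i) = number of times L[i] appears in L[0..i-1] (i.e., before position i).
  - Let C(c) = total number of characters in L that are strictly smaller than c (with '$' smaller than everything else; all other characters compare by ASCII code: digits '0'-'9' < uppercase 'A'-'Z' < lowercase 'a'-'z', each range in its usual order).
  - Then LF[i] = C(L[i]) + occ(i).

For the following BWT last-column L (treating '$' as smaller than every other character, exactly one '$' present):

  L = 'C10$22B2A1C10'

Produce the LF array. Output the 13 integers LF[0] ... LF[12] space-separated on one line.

Char counts: '$':1, '0':2, '1':3, '2':3, 'A':1, 'B':1, 'C':2
C (first-col start): C('$')=0, C('0')=1, C('1')=3, C('2')=6, C('A')=9, C('B')=10, C('C')=11
L[0]='C': occ=0, LF[0]=C('C')+0=11+0=11
L[1]='1': occ=0, LF[1]=C('1')+0=3+0=3
L[2]='0': occ=0, LF[2]=C('0')+0=1+0=1
L[3]='$': occ=0, LF[3]=C('$')+0=0+0=0
L[4]='2': occ=0, LF[4]=C('2')+0=6+0=6
L[5]='2': occ=1, LF[5]=C('2')+1=6+1=7
L[6]='B': occ=0, LF[6]=C('B')+0=10+0=10
L[7]='2': occ=2, LF[7]=C('2')+2=6+2=8
L[8]='A': occ=0, LF[8]=C('A')+0=9+0=9
L[9]='1': occ=1, LF[9]=C('1')+1=3+1=4
L[10]='C': occ=1, LF[10]=C('C')+1=11+1=12
L[11]='1': occ=2, LF[11]=C('1')+2=3+2=5
L[12]='0': occ=1, LF[12]=C('0')+1=1+1=2

Answer: 11 3 1 0 6 7 10 8 9 4 12 5 2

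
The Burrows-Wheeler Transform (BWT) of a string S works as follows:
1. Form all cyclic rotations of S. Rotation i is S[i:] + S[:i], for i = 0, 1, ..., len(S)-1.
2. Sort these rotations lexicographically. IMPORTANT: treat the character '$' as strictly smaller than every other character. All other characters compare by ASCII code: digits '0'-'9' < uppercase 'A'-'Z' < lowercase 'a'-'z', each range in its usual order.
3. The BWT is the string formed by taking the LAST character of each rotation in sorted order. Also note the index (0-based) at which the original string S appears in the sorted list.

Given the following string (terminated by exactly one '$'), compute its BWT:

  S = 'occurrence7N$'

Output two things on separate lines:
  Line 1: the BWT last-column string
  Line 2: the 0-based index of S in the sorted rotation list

All 13 rotations (rotation i = S[i:]+S[:i]):
  rot[0] = occurrence7N$
  rot[1] = ccurrence7N$o
  rot[2] = currence7N$oc
  rot[3] = urrence7N$occ
  rot[4] = rrence7N$occu
  rot[5] = rence7N$occur
  rot[6] = ence7N$occurr
  rot[7] = nce7N$occurre
  rot[8] = ce7N$occurren
  rot[9] = e7N$occurrenc
  rot[10] = 7N$occurrence
  rot[11] = N$occurrence7
  rot[12] = $occurrence7N
Sorted (with $ < everything):
  sorted[0] = $occurrence7N  (last char: 'N')
  sorted[1] = 7N$occurrence  (last char: 'e')
  sorted[2] = N$occurrence7  (last char: '7')
  sorted[3] = ccurrence7N$o  (last char: 'o')
  sorted[4] = ce7N$occurren  (last char: 'n')
  sorted[5] = currence7N$oc  (last char: 'c')
  sorted[6] = e7N$occurrenc  (last char: 'c')
  sorted[7] = ence7N$occurr  (last char: 'r')
  sorted[8] = nce7N$occurre  (last char: 'e')
  sorted[9] = occurrence7N$  (last char: '$')
  sorted[10] = rence7N$occur  (last char: 'r')
  sorted[11] = rrence7N$occu  (last char: 'u')
  sorted[12] = urrence7N$occ  (last char: 'c')
Last column: Ne7onccre$ruc
Original string S is at sorted index 9

Answer: Ne7onccre$ruc
9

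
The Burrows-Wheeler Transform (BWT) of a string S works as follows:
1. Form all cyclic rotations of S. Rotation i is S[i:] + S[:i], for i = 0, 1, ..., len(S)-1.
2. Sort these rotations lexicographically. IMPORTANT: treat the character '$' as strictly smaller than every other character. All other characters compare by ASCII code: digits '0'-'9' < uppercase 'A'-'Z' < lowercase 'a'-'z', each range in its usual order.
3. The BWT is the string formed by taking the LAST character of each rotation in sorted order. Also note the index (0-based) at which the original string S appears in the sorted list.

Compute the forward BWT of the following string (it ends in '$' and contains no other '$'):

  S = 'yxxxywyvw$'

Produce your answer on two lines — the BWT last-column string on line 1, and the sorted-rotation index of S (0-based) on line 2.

All 10 rotations (rotation i = S[i:]+S[:i]):
  rot[0] = yxxxywyvw$
  rot[1] = xxxywyvw$y
  rot[2] = xxywyvw$yx
  rot[3] = xywyvw$yxx
  rot[4] = ywyvw$yxxx
  rot[5] = wyvw$yxxxy
  rot[6] = yvw$yxxxyw
  rot[7] = vw$yxxxywy
  rot[8] = w$yxxxywyv
  rot[9] = $yxxxywyvw
Sorted (with $ < everything):
  sorted[0] = $yxxxywyvw  (last char: 'w')
  sorted[1] = vw$yxxxywy  (last char: 'y')
  sorted[2] = w$yxxxywyv  (last char: 'v')
  sorted[3] = wyvw$yxxxy  (last char: 'y')
  sorted[4] = xxxywyvw$y  (last char: 'y')
  sorted[5] = xxywyvw$yx  (last char: 'x')
  sorted[6] = xywyvw$yxx  (last char: 'x')
  sorted[7] = yvw$yxxxyw  (last char: 'w')
  sorted[8] = ywyvw$yxxx  (last char: 'x')
  sorted[9] = yxxxywyvw$  (last char: '$')
Last column: wyvyyxxwx$
Original string S is at sorted index 9

Answer: wyvyyxxwx$
9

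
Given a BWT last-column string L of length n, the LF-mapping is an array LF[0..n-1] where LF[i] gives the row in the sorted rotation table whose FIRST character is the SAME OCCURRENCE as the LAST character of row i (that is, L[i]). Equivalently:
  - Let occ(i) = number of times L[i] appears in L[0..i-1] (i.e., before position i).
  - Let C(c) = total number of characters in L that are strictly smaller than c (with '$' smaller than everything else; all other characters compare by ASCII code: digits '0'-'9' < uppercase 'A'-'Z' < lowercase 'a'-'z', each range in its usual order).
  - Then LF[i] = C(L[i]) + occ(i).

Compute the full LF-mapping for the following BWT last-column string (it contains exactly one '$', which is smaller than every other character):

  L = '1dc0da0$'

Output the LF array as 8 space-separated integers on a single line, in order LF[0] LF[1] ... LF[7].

Char counts: '$':1, '0':2, '1':1, 'a':1, 'c':1, 'd':2
C (first-col start): C('$')=0, C('0')=1, C('1')=3, C('a')=4, C('c')=5, C('d')=6
L[0]='1': occ=0, LF[0]=C('1')+0=3+0=3
L[1]='d': occ=0, LF[1]=C('d')+0=6+0=6
L[2]='c': occ=0, LF[2]=C('c')+0=5+0=5
L[3]='0': occ=0, LF[3]=C('0')+0=1+0=1
L[4]='d': occ=1, LF[4]=C('d')+1=6+1=7
L[5]='a': occ=0, LF[5]=C('a')+0=4+0=4
L[6]='0': occ=1, LF[6]=C('0')+1=1+1=2
L[7]='$': occ=0, LF[7]=C('$')+0=0+0=0

Answer: 3 6 5 1 7 4 2 0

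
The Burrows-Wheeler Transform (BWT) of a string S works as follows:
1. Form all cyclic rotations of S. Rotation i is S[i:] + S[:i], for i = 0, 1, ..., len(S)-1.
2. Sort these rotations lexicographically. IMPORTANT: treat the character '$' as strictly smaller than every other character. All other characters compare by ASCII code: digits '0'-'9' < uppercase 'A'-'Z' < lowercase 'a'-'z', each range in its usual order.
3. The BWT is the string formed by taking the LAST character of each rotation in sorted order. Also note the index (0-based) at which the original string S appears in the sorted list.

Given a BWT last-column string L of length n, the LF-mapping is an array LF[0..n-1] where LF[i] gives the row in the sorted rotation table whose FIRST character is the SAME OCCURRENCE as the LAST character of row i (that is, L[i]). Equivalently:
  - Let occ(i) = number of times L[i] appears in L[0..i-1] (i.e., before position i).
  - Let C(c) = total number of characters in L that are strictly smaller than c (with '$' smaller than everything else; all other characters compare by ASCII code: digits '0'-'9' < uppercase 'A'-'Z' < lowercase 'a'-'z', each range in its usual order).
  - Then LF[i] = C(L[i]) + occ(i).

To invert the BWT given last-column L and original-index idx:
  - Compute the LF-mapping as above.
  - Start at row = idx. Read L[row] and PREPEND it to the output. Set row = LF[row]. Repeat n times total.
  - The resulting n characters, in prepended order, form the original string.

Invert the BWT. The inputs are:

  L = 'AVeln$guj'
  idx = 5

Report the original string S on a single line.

LF mapping: 1 2 3 6 7 0 4 8 5
Walk LF starting at row 5, prepending L[row]:
  step 1: row=5, L[5]='$', prepend. Next row=LF[5]=0
  step 2: row=0, L[0]='A', prepend. Next row=LF[0]=1
  step 3: row=1, L[1]='V', prepend. Next row=LF[1]=2
  step 4: row=2, L[2]='e', prepend. Next row=LF[2]=3
  step 5: row=3, L[3]='l', prepend. Next row=LF[3]=6
  step 6: row=6, L[6]='g', prepend. Next row=LF[6]=4
  step 7: row=4, L[4]='n', prepend. Next row=LF[4]=7
  step 8: row=7, L[7]='u', prepend. Next row=LF[7]=8
  step 9: row=8, L[8]='j', prepend. Next row=LF[8]=5
Reversed output: jungleVA$

Answer: jungleVA$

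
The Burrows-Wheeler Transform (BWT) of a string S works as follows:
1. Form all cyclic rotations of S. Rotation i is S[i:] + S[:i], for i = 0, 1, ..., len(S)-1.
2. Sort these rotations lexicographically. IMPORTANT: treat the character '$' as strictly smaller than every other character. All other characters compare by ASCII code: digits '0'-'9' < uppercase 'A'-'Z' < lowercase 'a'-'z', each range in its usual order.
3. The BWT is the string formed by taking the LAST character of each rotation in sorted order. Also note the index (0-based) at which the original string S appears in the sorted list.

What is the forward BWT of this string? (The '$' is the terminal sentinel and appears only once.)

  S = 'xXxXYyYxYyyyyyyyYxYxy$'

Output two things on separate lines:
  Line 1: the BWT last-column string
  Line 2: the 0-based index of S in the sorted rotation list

Answer: yxxyyxXxX$YYYxyYyyyyyY
9

Derivation:
All 22 rotations (rotation i = S[i:]+S[:i]):
  rot[0] = xXxXYyYxYyyyyyyyYxYxy$
  rot[1] = XxXYyYxYyyyyyyyYxYxy$x
  rot[2] = xXYyYxYyyyyyyyYxYxy$xX
  rot[3] = XYyYxYyyyyyyyYxYxy$xXx
  rot[4] = YyYxYyyyyyyyYxYxy$xXxX
  rot[5] = yYxYyyyyyyyYxYxy$xXxXY
  rot[6] = YxYyyyyyyyYxYxy$xXxXYy
  rot[7] = xYyyyyyyyYxYxy$xXxXYyY
  rot[8] = YyyyyyyyYxYxy$xXxXYyYx
  rot[9] = yyyyyyyYxYxy$xXxXYyYxY
  rot[10] = yyyyyyYxYxy$xXxXYyYxYy
  rot[11] = yyyyyYxYxy$xXxXYyYxYyy
  rot[12] = yyyyYxYxy$xXxXYyYxYyyy
  rot[13] = yyyYxYxy$xXxXYyYxYyyyy
  rot[14] = yyYxYxy$xXxXYyYxYyyyyy
  rot[15] = yYxYxy$xXxXYyYxYyyyyyy
  rot[16] = YxYxy$xXxXYyYxYyyyyyyy
  rot[17] = xYxy$xXxXYyYxYyyyyyyyY
  rot[18] = Yxy$xXxXYyYxYyyyyyyyYx
  rot[19] = xy$xXxXYyYxYyyyyyyyYxY
  rot[20] = y$xXxXYyYxYyyyyyyyYxYx
  rot[21] = $xXxXYyYxYyyyyyyyYxYxy
Sorted (with $ < everything):
  sorted[0] = $xXxXYyYxYyyyyyyyYxYxy  (last char: 'y')
  sorted[1] = XYyYxYyyyyyyyYxYxy$xXx  (last char: 'x')
  sorted[2] = XxXYyYxYyyyyyyyYxYxy$x  (last char: 'x')
  sorted[3] = YxYxy$xXxXYyYxYyyyyyyy  (last char: 'y')
  sorted[4] = YxYyyyyyyyYxYxy$xXxXYy  (last char: 'y')
  sorted[5] = Yxy$xXxXYyYxYyyyyyyyYx  (last char: 'x')
  sorted[6] = YyYxYyyyyyyyYxYxy$xXxX  (last char: 'X')
  sorted[7] = YyyyyyyyYxYxy$xXxXYyYx  (last char: 'x')
  sorted[8] = xXYyYxYyyyyyyyYxYxy$xX  (last char: 'X')
  sorted[9] = xXxXYyYxYyyyyyyyYxYxy$  (last char: '$')
  sorted[10] = xYxy$xXxXYyYxYyyyyyyyY  (last char: 'Y')
  sorted[11] = xYyyyyyyyYxYxy$xXxXYyY  (last char: 'Y')
  sorted[12] = xy$xXxXYyYxYyyyyyyyYxY  (last char: 'Y')
  sorted[13] = y$xXxXYyYxYyyyyyyyYxYx  (last char: 'x')
  sorted[14] = yYxYxy$xXxXYyYxYyyyyyy  (last char: 'y')
  sorted[15] = yYxYyyyyyyyYxYxy$xXxXY  (last char: 'Y')
  sorted[16] = yyYxYxy$xXxXYyYxYyyyyy  (last char: 'y')
  sorted[17] = yyyYxYxy$xXxXYyYxYyyyy  (last char: 'y')
  sorted[18] = yyyyYxYxy$xXxXYyYxYyyy  (last char: 'y')
  sorted[19] = yyyyyYxYxy$xXxXYyYxYyy  (last char: 'y')
  sorted[20] = yyyyyyYxYxy$xXxXYyYxYy  (last char: 'y')
  sorted[21] = yyyyyyyYxYxy$xXxXYyYxY  (last char: 'Y')
Last column: yxxyyxXxX$YYYxyYyyyyyY
Original string S is at sorted index 9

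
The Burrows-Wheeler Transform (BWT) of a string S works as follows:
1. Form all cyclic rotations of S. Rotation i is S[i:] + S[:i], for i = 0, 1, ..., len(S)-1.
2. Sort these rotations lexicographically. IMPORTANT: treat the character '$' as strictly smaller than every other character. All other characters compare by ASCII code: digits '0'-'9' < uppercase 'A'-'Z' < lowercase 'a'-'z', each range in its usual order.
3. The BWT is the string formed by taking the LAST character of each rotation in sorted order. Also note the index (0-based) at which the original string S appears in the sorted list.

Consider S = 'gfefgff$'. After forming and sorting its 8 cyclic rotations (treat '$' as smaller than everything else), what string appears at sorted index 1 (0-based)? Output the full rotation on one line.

All 8 rotations (rotation i = S[i:]+S[:i]):
  rot[0] = gfefgff$
  rot[1] = fefgff$g
  rot[2] = efgff$gf
  rot[3] = fgff$gfe
  rot[4] = gff$gfef
  rot[5] = ff$gfefg
  rot[6] = f$gfefgf
  rot[7] = $gfefgff
Sorted (with $ < everything):
  sorted[0] = $gfefgff
  sorted[1] = efgff$gf
  sorted[2] = f$gfefgf
  sorted[3] = fefgff$g
  sorted[4] = ff$gfefg
  sorted[5] = fgff$gfe
  sorted[6] = gfefgff$
  sorted[7] = gff$gfef
sorted[1] = efgff$gf

Answer: efgff$gf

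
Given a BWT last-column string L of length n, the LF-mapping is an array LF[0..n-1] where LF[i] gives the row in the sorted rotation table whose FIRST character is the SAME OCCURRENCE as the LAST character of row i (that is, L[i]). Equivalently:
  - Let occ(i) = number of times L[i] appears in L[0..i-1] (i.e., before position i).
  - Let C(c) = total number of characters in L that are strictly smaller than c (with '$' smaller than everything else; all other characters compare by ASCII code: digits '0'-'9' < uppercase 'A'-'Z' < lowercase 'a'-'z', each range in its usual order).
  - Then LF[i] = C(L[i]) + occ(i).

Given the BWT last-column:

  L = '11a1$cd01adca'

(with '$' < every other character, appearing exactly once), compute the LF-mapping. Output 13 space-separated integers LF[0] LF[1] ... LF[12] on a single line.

Char counts: '$':1, '0':1, '1':4, 'a':3, 'c':2, 'd':2
C (first-col start): C('$')=0, C('0')=1, C('1')=2, C('a')=6, C('c')=9, C('d')=11
L[0]='1': occ=0, LF[0]=C('1')+0=2+0=2
L[1]='1': occ=1, LF[1]=C('1')+1=2+1=3
L[2]='a': occ=0, LF[2]=C('a')+0=6+0=6
L[3]='1': occ=2, LF[3]=C('1')+2=2+2=4
L[4]='$': occ=0, LF[4]=C('$')+0=0+0=0
L[5]='c': occ=0, LF[5]=C('c')+0=9+0=9
L[6]='d': occ=0, LF[6]=C('d')+0=11+0=11
L[7]='0': occ=0, LF[7]=C('0')+0=1+0=1
L[8]='1': occ=3, LF[8]=C('1')+3=2+3=5
L[9]='a': occ=1, LF[9]=C('a')+1=6+1=7
L[10]='d': occ=1, LF[10]=C('d')+1=11+1=12
L[11]='c': occ=1, LF[11]=C('c')+1=9+1=10
L[12]='a': occ=2, LF[12]=C('a')+2=6+2=8

Answer: 2 3 6 4 0 9 11 1 5 7 12 10 8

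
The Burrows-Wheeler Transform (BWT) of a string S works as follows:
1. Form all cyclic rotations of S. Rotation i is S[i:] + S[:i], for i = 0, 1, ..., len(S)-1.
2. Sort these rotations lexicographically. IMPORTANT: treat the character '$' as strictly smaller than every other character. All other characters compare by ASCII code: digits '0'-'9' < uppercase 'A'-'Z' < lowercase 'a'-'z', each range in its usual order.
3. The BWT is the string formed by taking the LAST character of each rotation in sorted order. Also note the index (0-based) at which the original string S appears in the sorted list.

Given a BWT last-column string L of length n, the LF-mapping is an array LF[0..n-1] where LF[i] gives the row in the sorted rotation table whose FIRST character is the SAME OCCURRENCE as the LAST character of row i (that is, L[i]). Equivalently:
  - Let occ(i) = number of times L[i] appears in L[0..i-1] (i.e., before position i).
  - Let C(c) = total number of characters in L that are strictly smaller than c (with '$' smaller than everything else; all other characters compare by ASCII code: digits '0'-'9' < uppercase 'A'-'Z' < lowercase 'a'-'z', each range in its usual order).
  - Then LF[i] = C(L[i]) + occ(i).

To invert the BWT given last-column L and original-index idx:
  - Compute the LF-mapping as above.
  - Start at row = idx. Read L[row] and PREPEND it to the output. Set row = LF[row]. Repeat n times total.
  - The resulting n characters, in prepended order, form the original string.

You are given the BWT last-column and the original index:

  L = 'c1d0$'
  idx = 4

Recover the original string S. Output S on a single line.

LF mapping: 3 2 4 1 0
Walk LF starting at row 4, prepending L[row]:
  step 1: row=4, L[4]='$', prepend. Next row=LF[4]=0
  step 2: row=0, L[0]='c', prepend. Next row=LF[0]=3
  step 3: row=3, L[3]='0', prepend. Next row=LF[3]=1
  step 4: row=1, L[1]='1', prepend. Next row=LF[1]=2
  step 5: row=2, L[2]='d', prepend. Next row=LF[2]=4
Reversed output: d10c$

Answer: d10c$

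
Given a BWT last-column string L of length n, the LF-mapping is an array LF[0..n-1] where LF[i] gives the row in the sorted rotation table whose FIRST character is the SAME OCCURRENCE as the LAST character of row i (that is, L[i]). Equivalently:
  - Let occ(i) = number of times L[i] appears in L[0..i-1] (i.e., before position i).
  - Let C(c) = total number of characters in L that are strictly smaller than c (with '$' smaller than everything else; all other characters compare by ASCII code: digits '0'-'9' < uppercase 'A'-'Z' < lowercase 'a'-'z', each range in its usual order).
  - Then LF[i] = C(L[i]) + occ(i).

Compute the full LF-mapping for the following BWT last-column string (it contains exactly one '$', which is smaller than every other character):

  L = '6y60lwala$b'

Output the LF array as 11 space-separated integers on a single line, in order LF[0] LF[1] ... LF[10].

Char counts: '$':1, '0':1, '6':2, 'a':2, 'b':1, 'l':2, 'w':1, 'y':1
C (first-col start): C('$')=0, C('0')=1, C('6')=2, C('a')=4, C('b')=6, C('l')=7, C('w')=9, C('y')=10
L[0]='6': occ=0, LF[0]=C('6')+0=2+0=2
L[1]='y': occ=0, LF[1]=C('y')+0=10+0=10
L[2]='6': occ=1, LF[2]=C('6')+1=2+1=3
L[3]='0': occ=0, LF[3]=C('0')+0=1+0=1
L[4]='l': occ=0, LF[4]=C('l')+0=7+0=7
L[5]='w': occ=0, LF[5]=C('w')+0=9+0=9
L[6]='a': occ=0, LF[6]=C('a')+0=4+0=4
L[7]='l': occ=1, LF[7]=C('l')+1=7+1=8
L[8]='a': occ=1, LF[8]=C('a')+1=4+1=5
L[9]='$': occ=0, LF[9]=C('$')+0=0+0=0
L[10]='b': occ=0, LF[10]=C('b')+0=6+0=6

Answer: 2 10 3 1 7 9 4 8 5 0 6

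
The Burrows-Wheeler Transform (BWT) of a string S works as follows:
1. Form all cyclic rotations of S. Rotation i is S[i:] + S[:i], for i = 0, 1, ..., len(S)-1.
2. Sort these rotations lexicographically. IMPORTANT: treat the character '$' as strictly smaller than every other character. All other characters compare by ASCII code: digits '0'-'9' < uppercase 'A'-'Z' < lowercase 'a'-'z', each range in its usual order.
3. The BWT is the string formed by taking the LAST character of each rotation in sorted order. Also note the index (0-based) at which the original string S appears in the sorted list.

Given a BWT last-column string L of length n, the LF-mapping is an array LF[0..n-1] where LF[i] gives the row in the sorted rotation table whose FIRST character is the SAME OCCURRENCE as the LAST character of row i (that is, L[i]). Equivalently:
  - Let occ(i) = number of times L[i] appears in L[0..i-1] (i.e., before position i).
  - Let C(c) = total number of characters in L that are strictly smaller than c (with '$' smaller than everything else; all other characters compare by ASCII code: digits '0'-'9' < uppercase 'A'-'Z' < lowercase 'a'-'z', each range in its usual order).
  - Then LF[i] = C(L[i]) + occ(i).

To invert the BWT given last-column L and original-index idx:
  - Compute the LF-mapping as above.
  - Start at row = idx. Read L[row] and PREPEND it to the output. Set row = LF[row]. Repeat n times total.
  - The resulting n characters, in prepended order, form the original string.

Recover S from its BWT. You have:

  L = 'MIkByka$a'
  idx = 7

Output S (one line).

LF mapping: 3 2 6 1 8 7 4 0 5
Walk LF starting at row 7, prepending L[row]:
  step 1: row=7, L[7]='$', prepend. Next row=LF[7]=0
  step 2: row=0, L[0]='M', prepend. Next row=LF[0]=3
  step 3: row=3, L[3]='B', prepend. Next row=LF[3]=1
  step 4: row=1, L[1]='I', prepend. Next row=LF[1]=2
  step 5: row=2, L[2]='k', prepend. Next row=LF[2]=6
  step 6: row=6, L[6]='a', prepend. Next row=LF[6]=4
  step 7: row=4, L[4]='y', prepend. Next row=LF[4]=8
  step 8: row=8, L[8]='a', prepend. Next row=LF[8]=5
  step 9: row=5, L[5]='k', prepend. Next row=LF[5]=7
Reversed output: kayakIBM$

Answer: kayakIBM$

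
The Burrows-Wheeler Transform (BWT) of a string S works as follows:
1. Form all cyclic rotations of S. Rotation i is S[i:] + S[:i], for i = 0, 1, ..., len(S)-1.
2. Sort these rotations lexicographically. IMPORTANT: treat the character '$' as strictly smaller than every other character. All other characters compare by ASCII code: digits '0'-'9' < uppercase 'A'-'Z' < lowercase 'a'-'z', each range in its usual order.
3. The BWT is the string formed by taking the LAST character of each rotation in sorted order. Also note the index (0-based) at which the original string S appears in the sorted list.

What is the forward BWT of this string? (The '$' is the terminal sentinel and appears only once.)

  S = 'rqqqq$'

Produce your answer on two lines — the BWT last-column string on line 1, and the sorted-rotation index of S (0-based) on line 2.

Answer: qqqqr$
5

Derivation:
All 6 rotations (rotation i = S[i:]+S[:i]):
  rot[0] = rqqqq$
  rot[1] = qqqq$r
  rot[2] = qqq$rq
  rot[3] = qq$rqq
  rot[4] = q$rqqq
  rot[5] = $rqqqq
Sorted (with $ < everything):
  sorted[0] = $rqqqq  (last char: 'q')
  sorted[1] = q$rqqq  (last char: 'q')
  sorted[2] = qq$rqq  (last char: 'q')
  sorted[3] = qqq$rq  (last char: 'q')
  sorted[4] = qqqq$r  (last char: 'r')
  sorted[5] = rqqqq$  (last char: '$')
Last column: qqqqr$
Original string S is at sorted index 5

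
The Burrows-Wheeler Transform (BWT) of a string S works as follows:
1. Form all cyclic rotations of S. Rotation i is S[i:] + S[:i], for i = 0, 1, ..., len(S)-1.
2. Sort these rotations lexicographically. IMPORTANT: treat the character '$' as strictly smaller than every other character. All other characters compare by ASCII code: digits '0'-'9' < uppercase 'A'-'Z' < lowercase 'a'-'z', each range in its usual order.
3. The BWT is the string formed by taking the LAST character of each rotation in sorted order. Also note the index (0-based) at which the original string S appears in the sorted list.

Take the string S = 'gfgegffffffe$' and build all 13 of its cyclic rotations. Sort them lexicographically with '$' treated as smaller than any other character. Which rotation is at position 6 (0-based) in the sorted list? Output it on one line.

Answer: ffffe$gfgegff

Derivation:
All 13 rotations (rotation i = S[i:]+S[:i]):
  rot[0] = gfgegffffffe$
  rot[1] = fgegffffffe$g
  rot[2] = gegffffffe$gf
  rot[3] = egffffffe$gfg
  rot[4] = gffffffe$gfge
  rot[5] = ffffffe$gfgeg
  rot[6] = fffffe$gfgegf
  rot[7] = ffffe$gfgegff
  rot[8] = fffe$gfgegfff
  rot[9] = ffe$gfgegffff
  rot[10] = fe$gfgegfffff
  rot[11] = e$gfgegffffff
  rot[12] = $gfgegffffffe
Sorted (with $ < everything):
  sorted[0] = $gfgegffffffe
  sorted[1] = e$gfgegffffff
  sorted[2] = egffffffe$gfg
  sorted[3] = fe$gfgegfffff
  sorted[4] = ffe$gfgegffff
  sorted[5] = fffe$gfgegfff
  sorted[6] = ffffe$gfgegff
  sorted[7] = fffffe$gfgegf
  sorted[8] = ffffffe$gfgeg
  sorted[9] = fgegffffffe$g
  sorted[10] = gegffffffe$gf
  sorted[11] = gffffffe$gfge
  sorted[12] = gfgegffffffe$
sorted[6] = ffffe$gfgegff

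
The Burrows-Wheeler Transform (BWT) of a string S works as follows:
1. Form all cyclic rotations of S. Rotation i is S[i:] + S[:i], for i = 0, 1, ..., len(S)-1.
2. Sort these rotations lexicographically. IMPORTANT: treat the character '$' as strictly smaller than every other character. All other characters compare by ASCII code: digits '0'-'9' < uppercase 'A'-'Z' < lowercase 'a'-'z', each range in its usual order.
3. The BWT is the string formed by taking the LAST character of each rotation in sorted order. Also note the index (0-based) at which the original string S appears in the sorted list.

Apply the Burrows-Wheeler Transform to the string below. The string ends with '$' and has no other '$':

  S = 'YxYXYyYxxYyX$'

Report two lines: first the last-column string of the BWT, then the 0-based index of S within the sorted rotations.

All 13 rotations (rotation i = S[i:]+S[:i]):
  rot[0] = YxYXYyYxxYyX$
  rot[1] = xYXYyYxxYyX$Y
  rot[2] = YXYyYxxYyX$Yx
  rot[3] = XYyYxxYyX$YxY
  rot[4] = YyYxxYyX$YxYX
  rot[5] = yYxxYyX$YxYXY
  rot[6] = YxxYyX$YxYXYy
  rot[7] = xxYyX$YxYXYyY
  rot[8] = xYyX$YxYXYyYx
  rot[9] = YyX$YxYXYyYxx
  rot[10] = yX$YxYXYyYxxY
  rot[11] = X$YxYXYyYxxYy
  rot[12] = $YxYXYyYxxYyX
Sorted (with $ < everything):
  sorted[0] = $YxYXYyYxxYyX  (last char: 'X')
  sorted[1] = X$YxYXYyYxxYy  (last char: 'y')
  sorted[2] = XYyYxxYyX$YxY  (last char: 'Y')
  sorted[3] = YXYyYxxYyX$Yx  (last char: 'x')
  sorted[4] = YxYXYyYxxYyX$  (last char: '$')
  sorted[5] = YxxYyX$YxYXYy  (last char: 'y')
  sorted[6] = YyX$YxYXYyYxx  (last char: 'x')
  sorted[7] = YyYxxYyX$YxYX  (last char: 'X')
  sorted[8] = xYXYyYxxYyX$Y  (last char: 'Y')
  sorted[9] = xYyX$YxYXYyYx  (last char: 'x')
  sorted[10] = xxYyX$YxYXYyY  (last char: 'Y')
  sorted[11] = yX$YxYXYyYxxY  (last char: 'Y')
  sorted[12] = yYxxYyX$YxYXY  (last char: 'Y')
Last column: XyYx$yxXYxYYY
Original string S is at sorted index 4

Answer: XyYx$yxXYxYYY
4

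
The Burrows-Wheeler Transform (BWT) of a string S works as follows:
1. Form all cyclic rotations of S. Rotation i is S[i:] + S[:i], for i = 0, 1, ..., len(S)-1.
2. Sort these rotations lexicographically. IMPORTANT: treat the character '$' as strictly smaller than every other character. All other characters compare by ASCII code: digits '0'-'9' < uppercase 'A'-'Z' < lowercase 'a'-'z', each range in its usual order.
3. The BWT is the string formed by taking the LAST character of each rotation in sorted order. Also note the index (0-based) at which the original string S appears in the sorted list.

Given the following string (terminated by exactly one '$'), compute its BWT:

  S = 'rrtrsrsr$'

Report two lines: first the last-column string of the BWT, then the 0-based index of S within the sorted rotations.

Answer: rs$strrrr
2

Derivation:
All 9 rotations (rotation i = S[i:]+S[:i]):
  rot[0] = rrtrsrsr$
  rot[1] = rtrsrsr$r
  rot[2] = trsrsr$rr
  rot[3] = rsrsr$rrt
  rot[4] = srsr$rrtr
  rot[5] = rsr$rrtrs
  rot[6] = sr$rrtrsr
  rot[7] = r$rrtrsrs
  rot[8] = $rrtrsrsr
Sorted (with $ < everything):
  sorted[0] = $rrtrsrsr  (last char: 'r')
  sorted[1] = r$rrtrsrs  (last char: 's')
  sorted[2] = rrtrsrsr$  (last char: '$')
  sorted[3] = rsr$rrtrs  (last char: 's')
  sorted[4] = rsrsr$rrt  (last char: 't')
  sorted[5] = rtrsrsr$r  (last char: 'r')
  sorted[6] = sr$rrtrsr  (last char: 'r')
  sorted[7] = srsr$rrtr  (last char: 'r')
  sorted[8] = trsrsr$rr  (last char: 'r')
Last column: rs$strrrr
Original string S is at sorted index 2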